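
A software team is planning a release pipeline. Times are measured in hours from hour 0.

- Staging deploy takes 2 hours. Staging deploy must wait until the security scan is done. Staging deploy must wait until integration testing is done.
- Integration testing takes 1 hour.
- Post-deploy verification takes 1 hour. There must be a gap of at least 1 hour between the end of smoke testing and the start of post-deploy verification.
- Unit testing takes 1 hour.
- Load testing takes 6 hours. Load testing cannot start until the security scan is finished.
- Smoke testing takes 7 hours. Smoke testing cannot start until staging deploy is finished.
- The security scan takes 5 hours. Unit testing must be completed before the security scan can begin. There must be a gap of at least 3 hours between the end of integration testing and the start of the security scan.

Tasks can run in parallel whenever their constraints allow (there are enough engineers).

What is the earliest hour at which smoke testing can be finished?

Nothing blocks integration testing, so it runs from hour 0 to hour 1.
Unit testing can start immediately at hour 0; it finishes at hour 1.
The security scan has to wait for unit testing (finishes hour 1); integration testing (finishes hour 1, plus 3-hour gap → hour 4). The latest of these is hour 4, so the security scan runs hour 4 to 4 + 5 = hour 9.
Staging deploy needs all of the security scan (finishes hour 9); integration testing (finishes hour 1). That puts its earliest start at hour 9; it finishes at 9 + 2 = hour 11.
Smoke testing waits on staging deploy (finishes hour 11), so it starts at hour 11 and finishes at 11 + 7 = hour 18.

18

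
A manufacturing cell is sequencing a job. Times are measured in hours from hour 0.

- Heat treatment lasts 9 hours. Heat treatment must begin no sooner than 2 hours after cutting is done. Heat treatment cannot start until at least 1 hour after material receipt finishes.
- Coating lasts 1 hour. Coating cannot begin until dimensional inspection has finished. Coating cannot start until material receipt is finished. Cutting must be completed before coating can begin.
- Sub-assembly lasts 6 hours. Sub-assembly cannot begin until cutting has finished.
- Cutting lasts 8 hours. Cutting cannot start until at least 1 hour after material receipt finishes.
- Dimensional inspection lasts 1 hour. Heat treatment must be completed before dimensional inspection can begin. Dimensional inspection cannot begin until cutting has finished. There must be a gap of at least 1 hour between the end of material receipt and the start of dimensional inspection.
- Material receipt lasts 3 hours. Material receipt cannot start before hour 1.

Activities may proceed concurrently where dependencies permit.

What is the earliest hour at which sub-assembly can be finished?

19

Material receipt cannot begin until its own release at hour 1. It runs from hour 1 to 1 + 3 = hour 4.
Cutting cannot begin until material receipt (finishes hour 4, plus 1-hour gap → hour 5). It runs from hour 5 to 5 + 8 = hour 13.
After cutting (finishes hour 13), sub-assembly can start at hour 13 and finishes at hour 19.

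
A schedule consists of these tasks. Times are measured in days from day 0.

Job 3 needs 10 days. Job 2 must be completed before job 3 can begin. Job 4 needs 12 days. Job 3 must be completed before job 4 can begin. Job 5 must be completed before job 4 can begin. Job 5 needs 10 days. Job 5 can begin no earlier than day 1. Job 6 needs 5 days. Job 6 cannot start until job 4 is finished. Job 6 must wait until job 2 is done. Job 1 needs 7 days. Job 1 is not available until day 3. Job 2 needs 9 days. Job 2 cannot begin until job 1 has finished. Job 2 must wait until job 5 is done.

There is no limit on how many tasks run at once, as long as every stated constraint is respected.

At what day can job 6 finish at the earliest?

Job 5 waits on its own release at day 1, so it starts at day 1 and finishes at 1 + 10 = day 11.
Job 1 cannot begin until its own release at day 3. It runs from day 3 to 3 + 7 = day 10.
Job 2 cannot start until job 1 (finishes day 10); job 5 (finishes day 11). The controlling bound is day 11, so job 2 finishes at 11 + 9 = day 20.
Job 3 cannot begin until job 2 (finishes day 20). It runs from day 20 to 20 + 10 = day 30.
Job 4 needs all of job 3 (finishes day 30); job 5 (finishes day 11). That puts its earliest start at day 30; it finishes at 30 + 12 = day 42.
Job 6 has to wait for job 4 (finishes day 42); job 2 (finishes day 20). The latest of these is day 42, so job 6 runs day 42 to 42 + 5 = day 47.

47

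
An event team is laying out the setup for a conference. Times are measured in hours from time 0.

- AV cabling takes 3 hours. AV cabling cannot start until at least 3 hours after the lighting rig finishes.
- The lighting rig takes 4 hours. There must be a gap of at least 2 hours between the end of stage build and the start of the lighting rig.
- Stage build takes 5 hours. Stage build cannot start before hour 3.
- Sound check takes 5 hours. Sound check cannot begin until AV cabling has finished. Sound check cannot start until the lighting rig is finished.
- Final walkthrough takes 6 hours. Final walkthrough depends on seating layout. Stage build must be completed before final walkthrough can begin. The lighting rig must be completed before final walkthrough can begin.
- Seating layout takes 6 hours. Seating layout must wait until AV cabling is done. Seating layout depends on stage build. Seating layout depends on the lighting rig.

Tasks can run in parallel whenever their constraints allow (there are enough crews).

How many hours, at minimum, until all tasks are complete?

32

Stage build cannot begin until its own release at hour 3. It runs from hour 3 to 3 + 5 = hour 8.
After stage build (finishes hour 8, plus 2-hour gap → hour 10), the lighting rig can start at hour 10 and finishes at hour 14.
AV cabling waits on the lighting rig (finishes hour 14, plus 3-hour gap → hour 17), so it starts at hour 17 and finishes at 17 + 3 = hour 20.
Sound check has to wait for AV cabling (finishes hour 20); the lighting rig (finishes hour 14). The latest of these is hour 20, so sound check runs hour 20 to 20 + 5 = hour 25.
Seating layout needs all of AV cabling (finishes hour 20); stage build (finishes hour 8); the lighting rig (finishes hour 14). That puts its earliest start at hour 20; it finishes at 20 + 6 = hour 26.
Final walkthrough has to wait for seating layout (finishes hour 26); stage build (finishes hour 8); the lighting rig (finishes hour 14). The latest of these is hour 26, so final walkthrough runs hour 26 to 26 + 6 = hour 32.
All tasks are finished once the last one completes. Finish times: Stage build at 8, The lighting rig at 14, AV cabling at 20, Seating layout at 26, Sound check at 25, Final walkthrough at 32. The latest is hour 32.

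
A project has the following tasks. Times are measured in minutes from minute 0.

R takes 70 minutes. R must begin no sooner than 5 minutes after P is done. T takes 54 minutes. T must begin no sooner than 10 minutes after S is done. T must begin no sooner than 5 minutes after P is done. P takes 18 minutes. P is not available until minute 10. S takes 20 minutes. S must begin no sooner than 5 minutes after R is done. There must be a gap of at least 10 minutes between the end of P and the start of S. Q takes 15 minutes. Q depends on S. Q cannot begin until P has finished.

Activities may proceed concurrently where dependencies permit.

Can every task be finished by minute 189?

After its own release at minute 10, P can start at minute 10 and finishes at minute 28.
After P (finishes minute 28, plus 5-minute gap → minute 33), R can start at minute 33 and finishes at minute 103.
S needs all of R (finishes minute 103, plus 5-minute gap → minute 108); P (finishes minute 28, plus 10-minute gap → minute 38). That puts its earliest start at minute 108; it finishes at 108 + 20 = minute 128.
T needs all of S (finishes minute 128, plus 10-minute gap → minute 138); P (finishes minute 28, plus 5-minute gap → minute 33). That puts its earliest start at minute 138; it finishes at 138 + 54 = minute 192.
Q needs all of S (finishes minute 128); P (finishes minute 28). That puts its earliest start at minute 128; it finishes at 128 + 15 = minute 143.
The earliest everything can be done is minute 192, which is after the deadline of 189, so it is not possible.

No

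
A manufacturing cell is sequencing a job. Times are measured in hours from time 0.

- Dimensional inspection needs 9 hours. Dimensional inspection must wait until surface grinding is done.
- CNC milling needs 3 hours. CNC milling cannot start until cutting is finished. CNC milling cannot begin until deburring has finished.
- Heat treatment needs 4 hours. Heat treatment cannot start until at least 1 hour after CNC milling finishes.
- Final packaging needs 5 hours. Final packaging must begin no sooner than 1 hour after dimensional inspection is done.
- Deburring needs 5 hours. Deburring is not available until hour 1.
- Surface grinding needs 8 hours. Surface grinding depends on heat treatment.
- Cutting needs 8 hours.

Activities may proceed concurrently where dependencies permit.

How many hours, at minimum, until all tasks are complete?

39

After its own release at hour 1, deburring can start at hour 1 and finishes at hour 6.
Cutting can start immediately at hour 0; it finishes at hour 8.
CNC milling needs all of cutting (finishes hour 8); deburring (finishes hour 6). That puts its earliest start at hour 8; it finishes at 8 + 3 = hour 11.
Heat treatment waits on CNC milling (finishes hour 11, plus 1-hour gap → hour 12), so it starts at hour 12 and finishes at 12 + 4 = hour 16.
Surface grinding cannot begin until heat treatment (finishes hour 16). It runs from hour 16 to 16 + 8 = hour 24.
After surface grinding (finishes hour 24), dimensional inspection can start at hour 24 and finishes at hour 33.
Final packaging cannot begin until dimensional inspection (finishes hour 33, plus 1-hour gap → hour 34). It runs from hour 34 to 34 + 5 = hour 39.
All tasks are finished once the last one completes. Finish times: Cutting at 8, Deburring at 6, CNC milling at 11, Heat treatment at 16, Surface grinding at 24, Dimensional inspection at 33, Final packaging at 39. The latest is hour 39.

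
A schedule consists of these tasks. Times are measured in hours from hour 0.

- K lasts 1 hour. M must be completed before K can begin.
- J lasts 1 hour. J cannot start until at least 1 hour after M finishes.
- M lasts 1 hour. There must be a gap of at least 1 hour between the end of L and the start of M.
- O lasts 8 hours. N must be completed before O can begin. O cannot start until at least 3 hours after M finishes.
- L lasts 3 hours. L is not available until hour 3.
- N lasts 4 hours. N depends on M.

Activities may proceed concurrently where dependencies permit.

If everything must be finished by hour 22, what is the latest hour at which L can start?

5

J has no dependents, so it just needs to finish by hour 22. Starting by 22 − 1 = hour 21 achieves that.
To finish by hour 22, K (duration 1) must start no later than hour 21.
To finish by hour 22, O (duration 8) must start no later than hour 14.
N feeds into O (must start by hour 14); so N must finish by hour 14 and therefore start by hour 10.
For M: J (must start by hour 21, minus 1-hour gap → hour 20); K (must start by hour 21); N (must start by hour 10); O (must start by hour 14, minus 3-hour gap → hour 11). The most restrictive is hour 10; with a 1-hour duration, M must start by hour 9.
L must finish before M (must start by hour 9, minus 1-hour gap → hour 8). With a 3-hour duration, L must start by 8 − 3 = hour 5.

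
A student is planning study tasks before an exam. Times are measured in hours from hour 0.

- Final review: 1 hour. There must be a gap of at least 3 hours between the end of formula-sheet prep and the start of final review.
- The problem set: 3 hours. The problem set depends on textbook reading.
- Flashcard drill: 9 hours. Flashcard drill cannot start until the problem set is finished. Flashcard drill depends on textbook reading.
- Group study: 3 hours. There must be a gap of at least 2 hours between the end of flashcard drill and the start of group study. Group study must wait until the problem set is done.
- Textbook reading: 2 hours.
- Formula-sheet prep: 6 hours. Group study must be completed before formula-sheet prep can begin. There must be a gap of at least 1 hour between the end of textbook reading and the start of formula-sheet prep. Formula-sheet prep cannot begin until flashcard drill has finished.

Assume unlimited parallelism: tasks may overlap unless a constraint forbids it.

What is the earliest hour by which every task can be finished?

29

Nothing blocks textbook reading, so it runs from hour 0 to hour 2.
The problem set cannot begin until textbook reading (finishes hour 2). It runs from hour 2 to 2 + 3 = hour 5.
Flashcard drill cannot start until the problem set (finishes hour 5); textbook reading (finishes hour 2). The controlling bound is hour 5, so flashcard drill finishes at 5 + 9 = hour 14.
Group study needs all of flashcard drill (finishes hour 14, plus 2-hour gap → hour 16); the problem set (finishes hour 5). That puts its earliest start at hour 16; it finishes at 16 + 3 = hour 19.
Formula-sheet prep cannot start until group study (finishes hour 19); textbook reading (finishes hour 2, plus 1-hour gap → hour 3); flashcard drill (finishes hour 14). The controlling bound is hour 19, so formula-sheet prep finishes at 19 + 6 = hour 25.
Final review cannot begin until formula-sheet prep (finishes hour 25, plus 3-hour gap → hour 28). It runs from hour 28 to 28 + 1 = hour 29.
All tasks are finished once the last one completes. Finish times: Textbook reading at 2, The problem set at 5, Flashcard drill at 14, Group study at 19, Formula-sheet prep at 25, Final review at 29. The latest is hour 29.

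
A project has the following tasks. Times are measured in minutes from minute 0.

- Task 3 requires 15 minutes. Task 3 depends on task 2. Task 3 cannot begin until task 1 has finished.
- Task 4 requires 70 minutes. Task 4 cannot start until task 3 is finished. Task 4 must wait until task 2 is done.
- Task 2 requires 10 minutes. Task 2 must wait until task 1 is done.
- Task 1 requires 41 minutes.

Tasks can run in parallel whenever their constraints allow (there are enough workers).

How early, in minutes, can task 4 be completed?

Task 1 has no prerequisites, so it starts at minute 0 and finishes at minute 41.
After task 1 (finishes minute 41), task 2 can start at minute 41 and finishes at minute 51.
Task 3 needs all of task 2 (finishes minute 51); task 1 (finishes minute 41). That puts its earliest start at minute 51; it finishes at 51 + 15 = minute 66.
Task 4 needs all of task 3 (finishes minute 66); task 2 (finishes minute 51). That puts its earliest start at minute 66; it finishes at 66 + 70 = minute 136.

136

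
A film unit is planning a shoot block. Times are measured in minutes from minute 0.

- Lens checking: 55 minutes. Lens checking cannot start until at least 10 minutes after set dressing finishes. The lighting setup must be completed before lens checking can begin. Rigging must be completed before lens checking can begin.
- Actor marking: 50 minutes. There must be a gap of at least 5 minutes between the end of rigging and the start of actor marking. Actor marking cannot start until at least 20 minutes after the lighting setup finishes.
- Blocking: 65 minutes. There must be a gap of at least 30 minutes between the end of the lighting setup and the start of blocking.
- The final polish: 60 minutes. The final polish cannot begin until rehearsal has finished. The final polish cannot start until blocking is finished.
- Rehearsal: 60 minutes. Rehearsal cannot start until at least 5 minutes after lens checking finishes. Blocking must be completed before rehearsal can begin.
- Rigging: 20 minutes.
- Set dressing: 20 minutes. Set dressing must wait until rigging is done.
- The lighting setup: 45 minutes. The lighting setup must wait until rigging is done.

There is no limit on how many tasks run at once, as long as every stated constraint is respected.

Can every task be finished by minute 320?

Nothing blocks rigging, so it runs from minute 0 to minute 20.
After rigging (finishes minute 20), the lighting setup can start at minute 20 and finishes at minute 65.
Actor marking cannot start until rigging (finishes minute 20, plus 5-minute gap → minute 25); the lighting setup (finishes minute 65, plus 20-minute gap → minute 85). The controlling bound is minute 85, so actor marking finishes at 85 + 50 = minute 135.
Blocking cannot begin until the lighting setup (finishes minute 65, plus 30-minute gap → minute 95). It runs from minute 95 to 95 + 65 = minute 160.
Set dressing cannot begin until rigging (finishes minute 20). It runs from minute 20 to 20 + 20 = minute 40.
Lens checking cannot start until set dressing (finishes minute 40, plus 10-minute gap → minute 50); the lighting setup (finishes minute 65); rigging (finishes minute 20). The controlling bound is minute 65, so lens checking finishes at 65 + 55 = minute 120.
Rehearsal cannot start until lens checking (finishes minute 120, plus 5-minute gap → minute 125); blocking (finishes minute 160). The controlling bound is minute 160, so rehearsal finishes at 160 + 60 = minute 220.
The final polish has to wait for rehearsal (finishes minute 220); blocking (finishes minute 160). The latest of these is minute 220, so the final polish runs minute 220 to 220 + 60 = minute 280.
Every task is finished by minute 280, which is no later than the deadline of 320, so the schedule is feasible.

Yes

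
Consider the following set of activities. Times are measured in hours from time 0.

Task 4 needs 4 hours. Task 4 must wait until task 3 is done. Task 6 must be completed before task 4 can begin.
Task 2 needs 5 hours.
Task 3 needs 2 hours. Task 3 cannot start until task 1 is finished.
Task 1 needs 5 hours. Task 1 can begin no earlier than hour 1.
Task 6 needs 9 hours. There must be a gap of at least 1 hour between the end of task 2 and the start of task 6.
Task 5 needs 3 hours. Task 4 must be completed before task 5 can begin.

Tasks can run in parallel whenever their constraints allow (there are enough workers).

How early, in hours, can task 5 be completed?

22

Nothing blocks task 2, so it runs from hour 0 to hour 5.
After task 2 (finishes hour 5, plus 1-hour gap → hour 6), task 6 can start at hour 6 and finishes at hour 15.
After its own release at hour 1, task 1 can start at hour 1 and finishes at hour 6.
After task 1 (finishes hour 6), task 3 can start at hour 6 and finishes at hour 8.
Task 4 has to wait for task 3 (finishes hour 8); task 6 (finishes hour 15). The latest of these is hour 15, so task 4 runs hour 15 to 15 + 4 = hour 19.
Task 5 waits on task 4 (finishes hour 19), so it starts at hour 19 and finishes at 19 + 3 = hour 22.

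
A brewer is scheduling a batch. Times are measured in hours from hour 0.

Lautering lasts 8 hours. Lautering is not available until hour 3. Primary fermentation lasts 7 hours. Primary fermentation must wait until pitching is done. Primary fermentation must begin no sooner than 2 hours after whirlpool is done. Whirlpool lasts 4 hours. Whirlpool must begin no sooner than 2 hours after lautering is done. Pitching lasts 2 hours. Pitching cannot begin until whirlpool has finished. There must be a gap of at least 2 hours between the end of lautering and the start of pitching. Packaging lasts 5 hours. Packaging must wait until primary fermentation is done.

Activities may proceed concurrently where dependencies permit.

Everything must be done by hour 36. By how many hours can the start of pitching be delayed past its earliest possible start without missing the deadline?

5

After its own release at hour 3, lautering can start at hour 3 and finishes at hour 11.
Whirlpool waits on lautering (finishes hour 11, plus 2-hour gap → hour 13), so it starts at hour 13 and finishes at 13 + 4 = hour 17.
Pitching has to wait for whirlpool (finishes hour 17); lautering (finishes hour 11, plus 2-hour gap → hour 13). The latest of these is hour 17, so pitching runs hour 17 to 17 + 2 = hour 19.

Working backward from the deadline:
Packaging has no dependents, so it just needs to finish by hour 36. Starting by 36 − 5 = hour 31 achieves that.
Primary fermentation has to be done before packaging (must start by hour 31). That means finishing by hour 31, i.e. starting by 31 − 7 = hour 24.
Since primary fermentation (must start by hour 24) depends on it, pitching must finish by hour 24. Backing off its 2-hour duration gives a latest start of hour 22.
So pitching can start as early as hour 17 and as late as hour 22, giving 22 − 17 = 5 hours of slack.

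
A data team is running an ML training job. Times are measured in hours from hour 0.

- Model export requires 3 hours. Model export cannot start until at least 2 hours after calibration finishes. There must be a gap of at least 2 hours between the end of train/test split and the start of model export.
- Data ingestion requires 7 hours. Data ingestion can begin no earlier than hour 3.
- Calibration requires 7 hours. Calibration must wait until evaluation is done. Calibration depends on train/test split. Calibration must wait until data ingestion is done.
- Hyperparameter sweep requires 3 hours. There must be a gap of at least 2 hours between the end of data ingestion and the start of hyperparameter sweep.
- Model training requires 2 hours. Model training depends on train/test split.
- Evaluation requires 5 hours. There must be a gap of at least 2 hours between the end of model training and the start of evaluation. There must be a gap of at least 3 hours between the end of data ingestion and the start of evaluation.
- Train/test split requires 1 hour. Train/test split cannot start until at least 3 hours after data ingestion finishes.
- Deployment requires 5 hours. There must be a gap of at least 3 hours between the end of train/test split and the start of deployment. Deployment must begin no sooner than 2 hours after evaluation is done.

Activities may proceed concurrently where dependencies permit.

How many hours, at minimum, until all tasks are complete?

Data ingestion cannot begin until its own release at hour 3. It runs from hour 3 to 3 + 7 = hour 10.
Hyperparameter sweep waits on data ingestion (finishes hour 10, plus 2-hour gap → hour 12), so it starts at hour 12 and finishes at 12 + 3 = hour 15.
Train/test split waits on data ingestion (finishes hour 10, plus 3-hour gap → hour 13), so it starts at hour 13 and finishes at 13 + 1 = hour 14.
Model training waits on train/test split (finishes hour 14), so it starts at hour 14 and finishes at 14 + 2 = hour 16.
Evaluation has to wait for model training (finishes hour 16, plus 2-hour gap → hour 18); data ingestion (finishes hour 10, plus 3-hour gap → hour 13). The latest of these is hour 18, so evaluation runs hour 18 to 18 + 5 = hour 23.
Deployment needs all of train/test split (finishes hour 14, plus 3-hour gap → hour 17); evaluation (finishes hour 23, plus 2-hour gap → hour 25). That puts its earliest start at hour 25; it finishes at 25 + 5 = hour 30.
For calibration: evaluation (finishes hour 23); train/test split (finishes hour 14); data ingestion (finishes hour 10). Taking the maximum gives a start of hour 23, and it finishes at 23 + 7 = hour 30.
Model export cannot start until calibration (finishes hour 30, plus 2-hour gap → hour 32); train/test split (finishes hour 14, plus 2-hour gap → hour 16). The controlling bound is hour 32, so model export finishes at 32 + 3 = hour 35.
All tasks are finished once the last one completes. Finish times: Data ingestion at 10, Train/test split at 14, Hyperparameter sweep at 15, Model training at 16, Evaluation at 23, Calibration at 30, Model export at 35, Deployment at 30. The latest is hour 35.

35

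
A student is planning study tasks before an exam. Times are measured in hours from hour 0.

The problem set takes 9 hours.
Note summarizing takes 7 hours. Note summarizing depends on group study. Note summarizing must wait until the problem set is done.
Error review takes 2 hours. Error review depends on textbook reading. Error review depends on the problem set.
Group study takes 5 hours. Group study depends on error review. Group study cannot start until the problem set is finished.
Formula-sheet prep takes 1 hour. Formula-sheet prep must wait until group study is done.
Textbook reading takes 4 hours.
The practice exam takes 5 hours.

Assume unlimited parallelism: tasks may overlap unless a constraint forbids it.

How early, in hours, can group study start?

The problem set can start immediately at hour 0; it finishes at hour 9.
Textbook reading can start immediately at hour 0; it finishes at hour 4.
Error review needs all of textbook reading (finishes hour 4); the problem set (finishes hour 9). That puts its earliest start at hour 9; it finishes at 9 + 2 = hour 11.
Group study waits on error review (finishes hour 11); the problem set (finishes hour 9). The latest of these is hour 11, which is the earliest group study can start.

11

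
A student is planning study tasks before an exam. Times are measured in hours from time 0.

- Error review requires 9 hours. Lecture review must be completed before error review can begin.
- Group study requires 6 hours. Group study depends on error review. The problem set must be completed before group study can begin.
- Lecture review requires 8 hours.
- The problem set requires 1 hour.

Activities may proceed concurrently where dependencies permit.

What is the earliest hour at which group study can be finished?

23

Nothing blocks the problem set, so it runs from hour 0 to hour 1.
Lecture review can start immediately at hour 0; it finishes at hour 8.
After lecture review (finishes hour 8), error review can start at hour 8 and finishes at hour 17.
Group study needs all of error review (finishes hour 17); the problem set (finishes hour 1). That puts its earliest start at hour 17; it finishes at 17 + 6 = hour 23.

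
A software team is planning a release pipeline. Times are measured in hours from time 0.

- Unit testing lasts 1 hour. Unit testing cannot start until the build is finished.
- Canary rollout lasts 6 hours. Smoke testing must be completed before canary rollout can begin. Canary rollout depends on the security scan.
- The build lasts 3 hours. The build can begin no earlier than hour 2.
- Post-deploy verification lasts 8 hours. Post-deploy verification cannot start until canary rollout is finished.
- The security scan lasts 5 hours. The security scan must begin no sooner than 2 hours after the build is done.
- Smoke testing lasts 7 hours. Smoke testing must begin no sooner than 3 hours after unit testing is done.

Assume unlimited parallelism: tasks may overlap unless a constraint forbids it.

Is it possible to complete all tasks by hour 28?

The build cannot begin until its own release at hour 2. It runs from hour 2 to 2 + 3 = hour 5.
After the build (finishes hour 5, plus 2-hour gap → hour 7), the security scan can start at hour 7 and finishes at hour 12.
Unit testing waits on the build (finishes hour 5), so it starts at hour 5 and finishes at 5 + 1 = hour 6.
After unit testing (finishes hour 6, plus 3-hour gap → hour 9), smoke testing can start at hour 9 and finishes at hour 16.
For canary rollout: smoke testing (finishes hour 16); the security scan (finishes hour 12). Taking the maximum gives a start of hour 16, and it finishes at 16 + 6 = hour 22.
After canary rollout (finishes hour 22), post-deploy verification can start at hour 22 and finishes at hour 30.
The earliest everything can be done is hour 30, which is after the deadline of 28, so it is not possible.

No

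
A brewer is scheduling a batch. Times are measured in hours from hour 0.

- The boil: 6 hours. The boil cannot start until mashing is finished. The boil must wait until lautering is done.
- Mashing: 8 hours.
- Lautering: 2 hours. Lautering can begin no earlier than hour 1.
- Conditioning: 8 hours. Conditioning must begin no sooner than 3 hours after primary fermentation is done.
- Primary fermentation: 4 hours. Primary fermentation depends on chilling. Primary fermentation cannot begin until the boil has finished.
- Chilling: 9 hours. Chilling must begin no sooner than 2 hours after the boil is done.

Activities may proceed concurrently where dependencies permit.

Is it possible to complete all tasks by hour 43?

Yes

Lautering cannot begin until its own release at hour 1. It runs from hour 1 to 1 + 2 = hour 3.
Mashing has no prerequisites, so it starts at hour 0 and finishes at hour 8.
The boil cannot start until mashing (finishes hour 8); lautering (finishes hour 3). The controlling bound is hour 8, so the boil finishes at 8 + 6 = hour 14.
Chilling waits on the boil (finishes hour 14, plus 2-hour gap → hour 16), so it starts at hour 16 and finishes at 16 + 9 = hour 25.
For primary fermentation: chilling (finishes hour 25); the boil (finishes hour 14). Taking the maximum gives a start of hour 25, and it finishes at 25 + 4 = hour 29.
Conditioning waits on primary fermentation (finishes hour 29, plus 3-hour gap → hour 32), so it starts at hour 32 and finishes at 32 + 8 = hour 40.
Every task is finished by hour 40, which is no later than the deadline of 43, so the schedule is feasible.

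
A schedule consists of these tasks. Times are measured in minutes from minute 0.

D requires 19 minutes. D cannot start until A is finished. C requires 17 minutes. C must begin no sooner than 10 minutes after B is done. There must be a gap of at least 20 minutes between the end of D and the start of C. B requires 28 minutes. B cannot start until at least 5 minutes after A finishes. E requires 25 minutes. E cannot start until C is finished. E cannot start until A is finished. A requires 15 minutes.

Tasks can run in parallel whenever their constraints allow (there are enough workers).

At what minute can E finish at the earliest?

100

A can start immediately at minute 0; it finishes at minute 15.
D cannot begin until A (finishes minute 15). It runs from minute 15 to 15 + 19 = minute 34.
B waits on A (finishes minute 15, plus 5-minute gap → minute 20), so it starts at minute 20 and finishes at 20 + 28 = minute 48.
C has to wait for B (finishes minute 48, plus 10-minute gap → minute 58); D (finishes minute 34, plus 20-minute gap → minute 54). The latest of these is minute 58, so C runs minute 58 to 58 + 17 = minute 75.
E has to wait for C (finishes minute 75); A (finishes minute 15). The latest of these is minute 75, so E runs minute 75 to 75 + 25 = minute 100.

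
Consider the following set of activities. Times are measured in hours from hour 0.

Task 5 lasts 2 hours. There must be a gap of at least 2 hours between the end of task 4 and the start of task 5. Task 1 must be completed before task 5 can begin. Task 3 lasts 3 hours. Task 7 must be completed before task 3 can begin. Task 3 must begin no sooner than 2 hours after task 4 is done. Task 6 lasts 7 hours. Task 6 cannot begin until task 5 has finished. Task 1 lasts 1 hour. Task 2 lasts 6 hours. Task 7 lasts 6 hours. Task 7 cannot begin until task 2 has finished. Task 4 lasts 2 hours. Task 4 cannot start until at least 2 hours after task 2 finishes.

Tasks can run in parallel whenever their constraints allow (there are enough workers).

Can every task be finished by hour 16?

Task 2 has no prerequisites, so it starts at hour 0 and finishes at hour 6.
Task 7 waits on task 2 (finishes hour 6), so it starts at hour 6 and finishes at 6 + 6 = hour 12.
Task 4 cannot begin until task 2 (finishes hour 6, plus 2-hour gap → hour 8). It runs from hour 8 to 8 + 2 = hour 10.
Task 3 needs all of task 7 (finishes hour 12); task 4 (finishes hour 10, plus 2-hour gap → hour 12). That puts its earliest start at hour 12; it finishes at 12 + 3 = hour 15.
Task 1 has no prerequisites, so it starts at hour 0 and finishes at hour 1.
Task 5 has to wait for task 4 (finishes hour 10, plus 2-hour gap → hour 12); task 1 (finishes hour 1). The latest of these is hour 12, so task 5 runs hour 12 to 12 + 2 = hour 14.
After task 5 (finishes hour 14), task 6 can start at hour 14 and finishes at hour 21.
The earliest everything can be done is hour 21, which is after the deadline of 16, so it is not possible.

No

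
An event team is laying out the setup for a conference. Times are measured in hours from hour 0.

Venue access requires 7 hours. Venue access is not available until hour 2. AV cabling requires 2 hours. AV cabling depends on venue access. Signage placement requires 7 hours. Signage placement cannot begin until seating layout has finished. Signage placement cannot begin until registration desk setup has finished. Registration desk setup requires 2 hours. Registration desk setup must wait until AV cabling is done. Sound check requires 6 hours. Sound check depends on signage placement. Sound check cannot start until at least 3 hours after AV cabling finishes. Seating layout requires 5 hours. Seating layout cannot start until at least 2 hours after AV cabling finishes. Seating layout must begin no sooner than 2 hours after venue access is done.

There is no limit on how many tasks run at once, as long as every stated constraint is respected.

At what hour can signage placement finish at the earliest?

Venue access cannot begin until its own release at hour 2. It runs from hour 2 to 2 + 7 = hour 9.
AV cabling waits on venue access (finishes hour 9), so it starts at hour 9 and finishes at 9 + 2 = hour 11.
After AV cabling (finishes hour 11), registration desk setup can start at hour 11 and finishes at hour 13.
For seating layout: AV cabling (finishes hour 11, plus 2-hour gap → hour 13); venue access (finishes hour 9, plus 2-hour gap → hour 11). Taking the maximum gives a start of hour 13, and it finishes at 13 + 5 = hour 18.
Signage placement has to wait for seating layout (finishes hour 18); registration desk setup (finishes hour 13). The latest of these is hour 18, so signage placement runs hour 18 to 18 + 7 = hour 25.

25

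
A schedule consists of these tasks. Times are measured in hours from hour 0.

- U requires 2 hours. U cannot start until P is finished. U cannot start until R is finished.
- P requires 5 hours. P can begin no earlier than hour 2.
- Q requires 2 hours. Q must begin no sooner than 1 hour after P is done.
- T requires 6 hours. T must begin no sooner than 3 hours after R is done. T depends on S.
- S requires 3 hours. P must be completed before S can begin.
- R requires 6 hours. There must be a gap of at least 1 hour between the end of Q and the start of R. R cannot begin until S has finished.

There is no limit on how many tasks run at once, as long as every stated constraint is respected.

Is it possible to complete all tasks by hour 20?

P cannot begin until its own release at hour 2. It runs from hour 2 to 2 + 5 = hour 7.
S waits on P (finishes hour 7), so it starts at hour 7 and finishes at 7 + 3 = hour 10.
Q waits on P (finishes hour 7, plus 1-hour gap → hour 8), so it starts at hour 8 and finishes at 8 + 2 = hour 10.
For R: Q (finishes hour 10, plus 1-hour gap → hour 11); S (finishes hour 10). Taking the maximum gives a start of hour 11, and it finishes at 11 + 6 = hour 17.
For U: P (finishes hour 7); R (finishes hour 17). Taking the maximum gives a start of hour 17, and it finishes at 17 + 2 = hour 19.
For T: R (finishes hour 17, plus 3-hour gap → hour 20); S (finishes hour 10). Taking the maximum gives a start of hour 20, and it finishes at 20 + 6 = hour 26.
The earliest everything can be done is hour 26, which is after the deadline of 20, so it is not possible.

No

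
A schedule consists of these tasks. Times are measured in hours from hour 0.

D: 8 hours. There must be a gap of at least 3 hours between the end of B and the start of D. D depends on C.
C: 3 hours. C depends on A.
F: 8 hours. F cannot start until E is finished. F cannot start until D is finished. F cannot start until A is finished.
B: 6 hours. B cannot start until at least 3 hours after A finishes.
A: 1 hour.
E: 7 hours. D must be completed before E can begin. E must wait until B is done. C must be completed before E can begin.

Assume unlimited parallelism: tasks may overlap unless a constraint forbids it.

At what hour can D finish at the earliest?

A has no prerequisites, so it starts at hour 0 and finishes at hour 1.
C waits on A (finishes hour 1), so it starts at hour 1 and finishes at 1 + 3 = hour 4.
B cannot begin until A (finishes hour 1, plus 3-hour gap → hour 4). It runs from hour 4 to 4 + 6 = hour 10.
For D: B (finishes hour 10, plus 3-hour gap → hour 13); C (finishes hour 4). Taking the maximum gives a start of hour 13, and it finishes at 13 + 8 = hour 21.

21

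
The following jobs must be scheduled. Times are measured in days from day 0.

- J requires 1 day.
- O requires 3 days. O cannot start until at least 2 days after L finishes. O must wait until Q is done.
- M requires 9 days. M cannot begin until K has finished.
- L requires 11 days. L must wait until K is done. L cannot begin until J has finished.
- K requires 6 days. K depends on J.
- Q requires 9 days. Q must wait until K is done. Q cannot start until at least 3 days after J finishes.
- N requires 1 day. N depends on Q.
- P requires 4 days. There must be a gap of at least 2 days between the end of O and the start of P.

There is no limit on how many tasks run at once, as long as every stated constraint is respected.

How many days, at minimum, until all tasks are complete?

Nothing blocks J, so it runs from day 0 to day 1.
K waits on J (finishes day 1), so it starts at day 1 and finishes at 1 + 6 = day 7.
Q cannot start until K (finishes day 7); J (finishes day 1, plus 3-day gap → day 4). The controlling bound is day 7, so Q finishes at 7 + 9 = day 16.
N cannot begin until Q (finishes day 16). It runs from day 16 to 16 + 1 = day 17.
M cannot begin until K (finishes day 7). It runs from day 7 to 7 + 9 = day 16.
L has to wait for K (finishes day 7); J (finishes day 1). The latest of these is day 7, so L runs day 7 to 7 + 11 = day 18.
O cannot start until L (finishes day 18, plus 2-day gap → day 20); Q (finishes day 16). The controlling bound is day 20, so O finishes at 20 + 3 = day 23.
P waits on O (finishes day 23, plus 2-day gap → day 25), so it starts at day 25 and finishes at 25 + 4 = day 29.
All tasks are finished once the last one completes. Finish times: J at 1, K at 7, L at 18, M at 16, N at 17, O at 23, P at 29, Q at 16. The latest is day 29.

29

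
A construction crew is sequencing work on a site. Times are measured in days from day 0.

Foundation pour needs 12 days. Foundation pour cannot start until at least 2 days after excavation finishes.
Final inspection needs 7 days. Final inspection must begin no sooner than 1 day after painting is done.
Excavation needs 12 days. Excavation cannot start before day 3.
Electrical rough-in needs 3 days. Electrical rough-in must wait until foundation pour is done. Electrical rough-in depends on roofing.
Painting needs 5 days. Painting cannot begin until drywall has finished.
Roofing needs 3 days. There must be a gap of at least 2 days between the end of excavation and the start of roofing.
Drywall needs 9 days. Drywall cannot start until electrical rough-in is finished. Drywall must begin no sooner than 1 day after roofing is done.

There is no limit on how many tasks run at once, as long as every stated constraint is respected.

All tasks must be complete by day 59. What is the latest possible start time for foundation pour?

Final inspection has no dependents, so it just needs to finish by day 59. Starting by 59 − 7 = day 52 achieves that.
Painting feeds into final inspection (must start by day 52, minus 1-day gap → day 51); so painting must finish by day 51 and therefore start by day 46.
Drywall has to be done before painting (must start by day 46). That means finishing by day 46, i.e. starting by 46 − 9 = day 37.
Electrical rough-in must finish before drywall (must start by day 37). With a 3-day duration, electrical rough-in must start by 37 − 3 = day 34.
Foundation pour has to be done before electrical rough-in (must start by day 34). That means finishing by day 34, i.e. starting by 34 − 12 = day 22.

22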